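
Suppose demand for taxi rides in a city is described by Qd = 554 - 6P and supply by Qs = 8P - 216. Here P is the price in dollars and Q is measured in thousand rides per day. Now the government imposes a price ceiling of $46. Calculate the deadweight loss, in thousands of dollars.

Setting quantity demanded equal to quantity supplied, 554 - 6P = 8P - 216, gives P* = 55 and Q* = 224.
Because the ceiling (46) lies below the market-clearing price, it is binding.
At P = 46: Qd = 554 - 6·46 = 278 and Qs = 8·46 - 216 = 152.
Quantity traded falls to 152. At Q = 152 the demand price is (554 - 152)/6 = 67 and the supply price is (216 + 152)/8 = 46.
Deadweight loss = ½ · (67 - 46) · (224 - 152) = ½ · 21 · 72 = 756.

756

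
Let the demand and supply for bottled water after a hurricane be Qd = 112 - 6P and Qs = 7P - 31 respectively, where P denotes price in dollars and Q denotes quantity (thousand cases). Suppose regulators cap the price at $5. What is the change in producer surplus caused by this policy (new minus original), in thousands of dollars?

Setting quantity demanded equal to quantity supplied, 112 - 6P = 7P - 31, gives P* = 11 and Q* = 46.
The ceiling of 5 is below the equilibrium price 11, so it binds.
At P = 5: Qd = 112 - 6·5 = 82 and Qs = 7·5 - 31 = 4.
Producer surplus without the control is ½ · (11 - 31/7) · 46 = 1058/7.
With the ceiling, producers sell 4 units at 5, so PS = ½ · (5 - 31/7) · 4 = 8/7.
Change in producer surplus = 8/7 - 1058/7 = -150.

-150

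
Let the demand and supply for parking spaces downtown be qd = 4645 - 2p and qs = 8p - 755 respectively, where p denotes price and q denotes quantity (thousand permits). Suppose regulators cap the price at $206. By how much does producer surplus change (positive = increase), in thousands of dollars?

Setting quantity demanded equal to quantity supplied, 4645 - 2p = 8p - 755, gives p* = 540 and q* = 3565.
The ceiling of 206 is below the equilibrium price 540, so it binds.
At p = 206: qd = 4645 - 2·206 = 4233 and qs = 8·206 - 755 = 893.
Producer surplus without the control is ½ · (540 - 94.375) · 3565 = 794326.5625.
With the ceiling, producers sell 893 units at 206, so PS = ½ · (206 - 94.375) · 893 = 49840.5625.
Change in producer surplus = 49840.5625 - 794326.5625 = -744486.

-744486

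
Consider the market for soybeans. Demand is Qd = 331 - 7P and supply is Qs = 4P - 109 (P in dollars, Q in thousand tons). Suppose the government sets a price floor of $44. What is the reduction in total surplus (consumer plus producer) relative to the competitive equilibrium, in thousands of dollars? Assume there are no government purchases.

Equilibrium: 331 - 7P = 4P - 109, so 440 = 11P and P* = 40, Q* = 51.
Because the floor (44) lies above the market-clearing price, it is binding.
At P = 44: Qd = 331 - 7·44 = 23 and Qs = 4·44 - 109 = 67.
Quantity traded falls to 23. At Q = 23 the demand price is (331 - 23)/7 = 44 and the supply price is (109 + 23)/4 = 33.
Deadweight loss = ½ · (44 - 33) · (51 - 23) = ½ · 11 · 28 = 154.

154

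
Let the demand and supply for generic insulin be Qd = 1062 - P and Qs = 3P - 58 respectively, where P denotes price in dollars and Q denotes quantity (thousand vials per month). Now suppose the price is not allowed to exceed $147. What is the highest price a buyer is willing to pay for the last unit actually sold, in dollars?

679

Setting quantity demanded equal to quantity supplied, 1062 - P = 3P - 58, gives P* = 280 and Q* = 782.
Since 147 < 280, the ceiling is binding.
At P = 147: Qd = 1062 - 147 = 915 and Qs = 3·147 - 58 = 383.
Only 383 units reach the market. On the demand curve, the marginal buyer's willingness to pay at Q = 383 is (1062 - 383) = 679.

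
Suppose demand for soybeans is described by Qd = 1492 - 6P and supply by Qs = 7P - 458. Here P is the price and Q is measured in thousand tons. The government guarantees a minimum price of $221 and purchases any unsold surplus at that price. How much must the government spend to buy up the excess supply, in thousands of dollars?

In a free market, 1492 - 6P = 7P - 458 gives the equilibrium P* = 150, Q* = 592.
The floor of 221 is above the equilibrium price 150, so it binds.
At P = 221: Qd = 1492 - 6·221 = 166 and Qs = 7·221 - 458 = 1089.
Surplus = Qs - Qd = 923.
Government expenditure = surplus × support price = 923 × 221 = 203983.

203983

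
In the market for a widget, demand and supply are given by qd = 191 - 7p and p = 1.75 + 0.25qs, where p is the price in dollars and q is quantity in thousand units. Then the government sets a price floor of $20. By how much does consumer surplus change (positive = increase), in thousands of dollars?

Rearranging supply gives qs = 4p - 7. Setting quantity demanded equal to quantity supplied, 191 - 7p = 4p - 7, gives p* = 18 and q* = 65.
The floor of 20 is above the equilibrium price 18, so it binds.
At p = 20: qd = 191 - 7·20 = 51 and qs = 4·20 - 7 = 73.
Consumer surplus without the control is ½ · (191/7 - 18) · 65 = 4225/14.
With the floor, consumers buy 51 units at 20, so CS = ½ · (191/7 - 20) · 51 = 2601/14.
Change in consumer surplus = 2601/14 - 4225/14 = -116.

-116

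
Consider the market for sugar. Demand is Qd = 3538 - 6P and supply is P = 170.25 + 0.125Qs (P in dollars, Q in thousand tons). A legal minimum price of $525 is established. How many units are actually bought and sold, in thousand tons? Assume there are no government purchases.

Rearranging supply gives Qs = 8P - 1362. Without the control the market clears where 3538 - 6P = 8P - 1362, i.e. P* = 350 and Q* = 1438.
Because the floor (525) lies above the market-clearing price, it is binding.
At P = 525: Qd = 3538 - 6·525 = 388 and Qs = 8·525 - 1362 = 2838.
The quantity actually transacted is the short side, demand: 388.

388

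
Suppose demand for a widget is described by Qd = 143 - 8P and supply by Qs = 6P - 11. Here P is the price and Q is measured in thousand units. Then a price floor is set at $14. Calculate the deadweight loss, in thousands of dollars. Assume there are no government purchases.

84

Setting quantity demanded equal to quantity supplied, 143 - 8P = 6P - 11, gives P* = 11 and Q* = 55.
Since 14 > 11, the floor is binding.
At P = 14: Qd = 143 - 8·14 = 31 and Qs = 6·14 - 11 = 73.
Quantity traded falls to 31. At Q = 31 the demand price is (143 - 31)/8 = 14 and the supply price is (11 + 31)/6 = 7.
Deadweight loss = ½ · (14 - 7) · (55 - 31) = ½ · 7 · 24 = 84.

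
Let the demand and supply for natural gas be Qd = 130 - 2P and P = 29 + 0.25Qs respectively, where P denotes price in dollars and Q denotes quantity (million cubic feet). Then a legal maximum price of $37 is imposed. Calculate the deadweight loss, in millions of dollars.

96

Rearranging supply gives Qs = 4P - 116. Without the control the market clears where 130 - 2P = 4P - 116, i.e. P* = 41 and Q* = 48.
The ceiling of 37 is below the equilibrium price 41, so it binds.
At P = 37: Qd = 130 - 2·37 = 56 and Qs = 4·37 - 116 = 32.
Quantity traded falls to 32. At Q = 32 the demand price is (130 - 32)/2 = 49 and the supply price is (116 + 32)/4 = 37.
Deadweight loss = ½ · (49 - 37) · (48 - 32) = ½ · 12 · 16 = 96.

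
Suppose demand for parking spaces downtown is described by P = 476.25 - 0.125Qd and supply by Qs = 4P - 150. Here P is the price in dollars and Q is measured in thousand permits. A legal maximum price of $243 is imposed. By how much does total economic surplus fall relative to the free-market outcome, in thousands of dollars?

22707

Rearranging demand gives Qd = 3810 - 8P. In a free market, 3810 - 8P = 4P - 150 gives the equilibrium P* = 330, Q* = 1170.
Since 243 < 330, the ceiling is binding.
At P = 243: Qd = 3810 - 8·243 = 1866 and Qs = 4·243 - 150 = 822.
Quantity traded falls to 822. At Q = 822 the demand price is (3810 - 822)/8 = 373.5 and the supply price is (150 + 822)/4 = 243.
Deadweight loss = ½ · (373.5 - 243) · (1170 - 822) = ½ · 130.5 · 348 = 22707.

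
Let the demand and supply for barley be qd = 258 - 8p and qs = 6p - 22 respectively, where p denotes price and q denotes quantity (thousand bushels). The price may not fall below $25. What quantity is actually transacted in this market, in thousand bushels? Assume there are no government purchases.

In a free market, 258 - 8p = 6p - 22 gives the equilibrium p* = 20, q* = 98.
Because the floor (25) lies above the market-clearing price, it is binding.
At p = 25: qd = 258 - 8·25 = 58 and qs = 6·25 - 22 = 128.
The quantity actually transacted is the short side, demand: 58.

58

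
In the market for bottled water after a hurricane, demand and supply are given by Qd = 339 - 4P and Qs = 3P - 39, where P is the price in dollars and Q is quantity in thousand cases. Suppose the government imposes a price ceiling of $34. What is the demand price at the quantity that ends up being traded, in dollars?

Without the control the market clears where 339 - 4P = 3P - 39, i.e. P* = 54 and Q* = 123.
Because the ceiling (34) lies below the market-clearing price, it is binding.
At P = 34: Qd = 339 - 4·34 = 203 and Qs = 3·34 - 39 = 63.
Only 63 units reach the market. On the demand curve, the marginal buyer's willingness to pay at Q = 63 is (339 - 63)/4 = 69.

69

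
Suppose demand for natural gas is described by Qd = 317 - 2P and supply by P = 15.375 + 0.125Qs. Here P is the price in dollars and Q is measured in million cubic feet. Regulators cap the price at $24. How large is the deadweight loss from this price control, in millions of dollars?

Rearranging supply gives Qs = 8P - 123. In a free market, 317 - 2P = 8P - 123 gives the equilibrium P* = 44, Q* = 229.
Since 24 < 44, the ceiling is binding.
At P = 24: Qd = 317 - 2·24 = 269 and Qs = 8·24 - 123 = 69.
Quantity traded falls to 69. At Q = 69 the demand price is (317 - 69)/2 = 124 and the supply price is (123 + 69)/8 = 24.
Deadweight loss = ½ · (124 - 24) · (229 - 69) = ½ · 100 · 160 = 8000.

8000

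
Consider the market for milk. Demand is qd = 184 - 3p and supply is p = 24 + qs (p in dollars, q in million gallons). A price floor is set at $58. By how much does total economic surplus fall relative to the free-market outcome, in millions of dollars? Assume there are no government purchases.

216

Rearranging supply gives qs = p - 24. Equilibrium: 184 - 3p = p - 24, so 208 = 4p and p* = 52, q* = 28.
Because the floor (58) lies above the market-clearing price, it is binding.
At p = 58: qd = 184 - 3·58 = 10 and qs = 58 - 24 = 34.
Quantity traded falls to 10. At q = 10 the demand price is (184 - 10)/3 = 58 and the supply price is 24 + 10 = 34.
Deadweight loss = ½ · (58 - 34) · (28 - 10) = ½ · 24 · 18 = 216.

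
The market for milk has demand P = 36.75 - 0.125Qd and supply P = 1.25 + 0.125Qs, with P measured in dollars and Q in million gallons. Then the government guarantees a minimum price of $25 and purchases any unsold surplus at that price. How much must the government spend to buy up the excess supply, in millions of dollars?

Rearranging demand gives Qd = 294 - 8P; rearranging supply gives Qs = 8P - 10. Setting quantity demanded equal to quantity supplied, 294 - 8P = 8P - 10, gives P* = 19 and Q* = 142.
The floor of 25 is above the equilibrium price 19, so it binds.
At P = 25: Qd = 294 - 8·25 = 94 and Qs = 8·25 - 10 = 190.
Surplus = Qs - Qd = 96.
Government expenditure = surplus × support price = 96 × 25 = 2400.

2400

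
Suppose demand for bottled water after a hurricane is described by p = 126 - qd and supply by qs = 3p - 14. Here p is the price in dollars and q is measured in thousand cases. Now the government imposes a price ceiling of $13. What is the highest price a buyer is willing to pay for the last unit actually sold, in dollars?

Rearranging demand gives qd = 126 - p. Setting quantity demanded equal to quantity supplied, 126 - p = 3p - 14, gives p* = 35 and q* = 91.
Since 13 < 35, the ceiling is binding.
At p = 13: qd = 126 - 13 = 113 and qs = 3·13 - 14 = 25.
Only 25 units reach the market. On the demand curve, the marginal buyer's willingness to pay at q = 25 is (126 - 25) = 101.

101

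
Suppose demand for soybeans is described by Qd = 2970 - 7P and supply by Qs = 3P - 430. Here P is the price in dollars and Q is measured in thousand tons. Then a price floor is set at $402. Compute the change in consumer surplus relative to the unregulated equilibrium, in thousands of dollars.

-23126

In a free market, 2970 - 7P = 3P - 430 gives the equilibrium P* = 340, Q* = 590.
Because the floor (402) lies above the market-clearing price, it is binding.
At P = 402: Qd = 2970 - 7·402 = 156 and Qs = 3·402 - 430 = 776.
Consumer surplus without the control is ½ · (2970/7 - 340) · 590 = 174050/7.
With the floor, consumers buy 156 units at 402, so CS = ½ · (2970/7 - 402) · 156 = 12168/7.
Change in consumer surplus = 12168/7 - 174050/7 = -23126.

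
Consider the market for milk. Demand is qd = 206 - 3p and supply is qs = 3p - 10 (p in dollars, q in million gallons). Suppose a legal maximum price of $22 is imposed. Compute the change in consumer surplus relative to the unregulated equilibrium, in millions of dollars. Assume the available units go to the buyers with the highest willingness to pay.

490

Equilibrium: 206 - 3p = 3p - 10, so 216 = 6p and p* = 36, q* = 98.
The ceiling of 22 is below the equilibrium price 36, so it binds.
At p = 22: qd = 206 - 3·22 = 140 and qs = 3·22 - 10 = 56.
Consumer surplus without the control is ½ · (206/3 - 36) · 98 = 4802/3.
With the ceiling, 56 units are sold at 22 (assume they go to the highest-value buyers). The demand price at q = 56 is 50, so CS = ½ · [(206/3 - 22) + (50 - 22)] · 56 = 6272/3.
Change in consumer surplus = 6272/3 - 4802/3 = 490.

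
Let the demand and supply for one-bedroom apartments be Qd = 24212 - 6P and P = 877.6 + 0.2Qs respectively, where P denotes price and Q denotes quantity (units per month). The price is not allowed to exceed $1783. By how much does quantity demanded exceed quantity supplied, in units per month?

8987

Rearranging supply gives Qs = 5P - 4388. In a free market, 24212 - 6P = 5P - 4388 gives the equilibrium P* = 2600, Q* = 8612.
Since 1783 < 2600, the ceiling is binding.
At P = 1783: Qd = 24212 - 6·1783 = 13514 and Qs = 5·1783 - 4388 = 4527.
Shortage = Qd - Qs = 13514 - 4527 = 8987.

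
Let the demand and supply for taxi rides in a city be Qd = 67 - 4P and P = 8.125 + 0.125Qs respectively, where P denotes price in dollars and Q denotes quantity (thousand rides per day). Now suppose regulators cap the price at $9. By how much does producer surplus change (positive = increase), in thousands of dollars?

Rearranging supply gives Qs = 8P - 65. In a free market, 67 - 4P = 8P - 65 gives the equilibrium P* = 11, Q* = 23.
Since 9 < 11, the ceiling is binding.
At P = 9: Qd = 67 - 4·9 = 31 and Qs = 8·9 - 65 = 7.
Producer surplus without the control is ½ · (11 - 8.125) · 23 = 33.0625.
With the ceiling, producers sell 7 units at 9, so PS = ½ · (9 - 8.125) · 7 = 3.0625.
Change in producer surplus = 3.0625 - 33.0625 = -30.

-30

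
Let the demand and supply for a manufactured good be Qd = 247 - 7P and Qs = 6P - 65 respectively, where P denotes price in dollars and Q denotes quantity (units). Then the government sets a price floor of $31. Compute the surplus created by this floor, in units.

91

Setting quantity demanded equal to quantity supplied, 247 - 7P = 6P - 65, gives P* = 24 and Q* = 79.
The floor of 31 is above the equilibrium price 24, so it binds.
At P = 31: Qd = 247 - 7·31 = 30 and Qs = 6·31 - 65 = 121.
Surplus = Qs - Qd = 121 - 30 = 91.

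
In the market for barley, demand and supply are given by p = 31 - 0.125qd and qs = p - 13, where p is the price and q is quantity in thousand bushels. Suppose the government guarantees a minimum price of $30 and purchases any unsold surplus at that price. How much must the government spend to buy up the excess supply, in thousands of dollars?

270

Rearranging demand gives qd = 248 - 8p. Setting quantity demanded equal to quantity supplied, 248 - 8p = p - 13, gives p* = 29 and q* = 16.
Since 30 > 29, the floor is binding.
At p = 30: qd = 248 - 8·30 = 8 and qs = 30 - 13 = 17.
Surplus = qs - qd = 9.
Government expenditure = surplus × support price = 9 × 30 = 270.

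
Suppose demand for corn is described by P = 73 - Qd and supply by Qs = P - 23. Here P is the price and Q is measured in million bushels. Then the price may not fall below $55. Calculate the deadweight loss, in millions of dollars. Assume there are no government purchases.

49

Rearranging demand gives Qd = 73 - P. In a free market, 73 - P = P - 23 gives the equilibrium P* = 48, Q* = 25.
Because the floor (55) lies above the market-clearing price, it is binding.
At P = 55: Qd = 73 - 55 = 18 and Qs = 55 - 23 = 32.
Quantity traded falls to 18. At Q = 18 the demand price is 73 - 18 = 55 and the supply price is 23 + 18 = 41.
Deadweight loss = ½ · (55 - 41) · (25 - 18) = ½ · 14 · 7 = 49.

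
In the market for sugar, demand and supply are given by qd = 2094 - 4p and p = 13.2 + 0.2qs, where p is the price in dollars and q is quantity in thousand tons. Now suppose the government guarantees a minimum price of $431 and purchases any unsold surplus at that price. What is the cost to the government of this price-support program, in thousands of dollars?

Rearranging supply gives qs = 5p - 66. Without the control the market clears where 2094 - 4p = 5p - 66, i.e. p* = 240 and q* = 1134.
Since 431 > 240, the floor is binding.
At p = 431: qd = 2094 - 4·431 = 370 and qs = 5·431 - 66 = 2089.
Surplus = qs - qd = 1719.
Government expenditure = surplus × support price = 1719 × 431 = 740889.

740889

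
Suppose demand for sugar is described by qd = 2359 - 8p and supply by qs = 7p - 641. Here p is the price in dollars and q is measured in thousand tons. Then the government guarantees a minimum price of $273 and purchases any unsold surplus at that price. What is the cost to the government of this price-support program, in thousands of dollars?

In a free market, 2359 - 8p = 7p - 641 gives the equilibrium p* = 200, q* = 759.
The floor of 273 is above the equilibrium price 200, so it binds.
At p = 273: qd = 2359 - 8·273 = 175 and qs = 7·273 - 641 = 1270.
Surplus = qs - qd = 1095.
Government expenditure = surplus × support price = 1095 × 273 = 298935.

298935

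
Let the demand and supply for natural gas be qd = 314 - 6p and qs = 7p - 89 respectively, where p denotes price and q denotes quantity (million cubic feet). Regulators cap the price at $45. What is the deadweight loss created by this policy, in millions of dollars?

0

Setting quantity demanded equal to quantity supplied, 314 - 6p = 7p - 89, gives p* = 31 and q* = 128.
The ceiling of 45 is above the equilibrium price 31, so it is not binding; the market clears at p* = 31, q* = 128.
Since the control does not bind, no trades are prevented and deadweight loss is zero.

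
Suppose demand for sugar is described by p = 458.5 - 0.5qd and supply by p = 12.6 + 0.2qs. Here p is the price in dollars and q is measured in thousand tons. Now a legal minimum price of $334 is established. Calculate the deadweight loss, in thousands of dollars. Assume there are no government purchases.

52690.4

Rearranging demand gives qd = 917 - 2p; rearranging supply gives qs = 5p - 63. Equilibrium: 917 - 2p = 5p - 63, so 980 = 7p and p* = 140, q* = 637.
The floor of 334 is above the equilibrium price 140, so it binds.
At p = 334: qd = 917 - 2·334 = 249 and qs = 5·334 - 63 = 1607.
Quantity traded falls to 249. At q = 249 the demand price is (917 - 249)/2 = 334 and the supply price is (63 + 249)/5 = 62.4.
Deadweight loss = ½ · (334 - 62.4) · (637 - 249) = ½ · 271.6 · 388 = 52690.4.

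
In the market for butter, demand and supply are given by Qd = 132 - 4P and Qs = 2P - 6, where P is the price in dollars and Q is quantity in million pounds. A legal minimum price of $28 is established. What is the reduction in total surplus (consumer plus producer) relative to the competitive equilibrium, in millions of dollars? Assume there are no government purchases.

150

In a free market, 132 - 4P = 2P - 6 gives the equilibrium P* = 23, Q* = 40.
The floor of 28 is above the equilibrium price 23, so it binds.
At P = 28: Qd = 132 - 4·28 = 20 and Qs = 2·28 - 6 = 50.
Quantity traded falls to 20. At Q = 20 the demand price is (132 - 20)/4 = 28 and the supply price is (6 + 20)/2 = 13.
Deadweight loss = ½ · (28 - 13) · (40 - 20) = ½ · 15 · 20 = 150.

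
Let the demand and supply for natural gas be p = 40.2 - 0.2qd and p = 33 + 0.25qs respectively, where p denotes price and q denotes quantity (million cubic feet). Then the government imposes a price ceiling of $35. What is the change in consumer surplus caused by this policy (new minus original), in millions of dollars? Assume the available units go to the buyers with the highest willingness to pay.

Rearranging demand gives qd = 201 - 5p; rearranging supply gives qs = 4p - 132. Without the control the market clears where 201 - 5p = 4p - 132, i.e. p* = 37 and q* = 16.
The ceiling of 35 is below the equilibrium price 37, so it binds.
At p = 35: qd = 201 - 5·35 = 26 and qs = 4·35 - 132 = 8.
Consumer surplus without the control is ½ · (40.2 - 37) · 16 = 25.6.
With the ceiling, 8 units are sold at 35 (assume they go to the highest-value buyers). The demand price at q = 8 is 38.6, so CS = ½ · [(40.2 - 35) + (38.6 - 35)] · 8 = 35.2.
Change in consumer surplus = 35.2 - 25.6 = 9.6.

9.6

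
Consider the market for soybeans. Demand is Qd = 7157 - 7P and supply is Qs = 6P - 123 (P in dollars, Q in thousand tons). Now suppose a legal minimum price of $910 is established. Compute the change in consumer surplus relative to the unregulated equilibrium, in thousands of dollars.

Equilibrium: 7157 - 7P = 6P - 123, so 7280 = 13P and P* = 560, Q* = 3237.
The floor of 910 is above the equilibrium price 560, so it binds.
At P = 910: Qd = 7157 - 7·910 = 787 and Qs = 6·910 - 123 = 5337.
Consumer surplus without the control is ½ · (7157/7 - 560) · 3237 = 10478169/14.
With the floor, consumers buy 787 units at 910, so CS = ½ · (7157/7 - 910) · 787 = 619369/14.
Change in consumer surplus = 619369/14 - 10478169/14 = -704200.

-704200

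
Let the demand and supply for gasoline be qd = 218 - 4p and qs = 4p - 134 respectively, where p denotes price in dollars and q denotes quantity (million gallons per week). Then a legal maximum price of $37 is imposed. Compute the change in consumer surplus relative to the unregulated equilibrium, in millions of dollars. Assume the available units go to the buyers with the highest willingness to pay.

Setting quantity demanded equal to quantity supplied, 218 - 4p = 4p - 134, gives p* = 44 and q* = 42.
Because the ceiling (37) lies below the market-clearing price, it is binding.
At p = 37: qd = 218 - 4·37 = 70 and qs = 4·37 - 134 = 14.
Consumer surplus without the control is ½ · (54.5 - 44) · 42 = 220.5.
With the ceiling, 14 units are sold at 37 (assume they go to the highest-value buyers). The demand price at q = 14 is 51, so CS = ½ · [(54.5 - 37) + (51 - 37)] · 14 = 220.5.
Change in consumer surplus = 220.5 - 220.5 = 0.

0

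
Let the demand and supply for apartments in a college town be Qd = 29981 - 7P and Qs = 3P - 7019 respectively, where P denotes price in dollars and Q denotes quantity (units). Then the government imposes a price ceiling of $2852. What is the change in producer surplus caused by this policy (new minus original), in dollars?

Setting quantity demanded equal to quantity supplied, 29981 - 7P = 3P - 7019, gives P* = 3700 and Q* = 4081.
Because the ceiling (2852) lies below the market-clearing price, it is binding.
At P = 2852: Qd = 29981 - 7·2852 = 10017 and Qs = 3·2852 - 7019 = 1537.
Producer surplus without the control is ½ · (3700 - 7019/3) · 4081 = 16654561/6.
With the ceiling, producers sell 1537 units at 2852, so PS = ½ · (2852 - 7019/3) · 1537 = 2362369/6.
Change in producer surplus = 2362369/6 - 16654561/6 = -2382032.

-2382032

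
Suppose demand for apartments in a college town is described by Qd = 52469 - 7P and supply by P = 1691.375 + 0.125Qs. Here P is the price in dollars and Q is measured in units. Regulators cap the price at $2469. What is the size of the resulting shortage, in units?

28965

Rearranging supply gives Qs = 8P - 13531. Without the control the market clears where 52469 - 7P = 8P - 13531, i.e. P* = 4400 and Q* = 21669.
Because the ceiling (2469) lies below the market-clearing price, it is binding.
At P = 2469: Qd = 52469 - 7·2469 = 35186 and Qs = 8·2469 - 13531 = 6221.
Shortage = Qd - Qs = 35186 - 6221 = 28965.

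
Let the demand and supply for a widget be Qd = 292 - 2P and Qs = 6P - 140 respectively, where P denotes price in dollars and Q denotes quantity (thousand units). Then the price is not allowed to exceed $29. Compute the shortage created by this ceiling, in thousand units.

200

Setting quantity demanded equal to quantity supplied, 292 - 2P = 6P - 140, gives P* = 54 and Q* = 184.
Since 29 < 54, the ceiling is binding.
At P = 29: Qd = 292 - 2·29 = 234 and Qs = 6·29 - 140 = 34.
Shortage = Qd - Qs = 234 - 34 = 200.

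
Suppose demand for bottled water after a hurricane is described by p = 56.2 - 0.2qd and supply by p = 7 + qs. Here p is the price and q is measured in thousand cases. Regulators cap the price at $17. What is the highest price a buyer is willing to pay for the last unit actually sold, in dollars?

54.2

Rearranging demand gives qd = 281 - 5p; rearranging supply gives qs = p - 7. Setting quantity demanded equal to quantity supplied, 281 - 5p = p - 7, gives p* = 48 and q* = 41.
Since 17 < 48, the ceiling is binding.
At p = 17: qd = 281 - 5·17 = 196 and qs = 17 - 7 = 10.
Only 10 units reach the market. On the demand curve, the marginal buyer's willingness to pay at q = 10 is (281 - 10)/5 = 54.2.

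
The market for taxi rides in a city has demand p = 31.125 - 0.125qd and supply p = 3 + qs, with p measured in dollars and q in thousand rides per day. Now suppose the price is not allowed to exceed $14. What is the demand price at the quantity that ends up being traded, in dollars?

29.75

Rearranging demand gives qd = 249 - 8p; rearranging supply gives qs = p - 3. Without the control the market clears where 249 - 8p = p - 3, i.e. p* = 28 and q* = 25.
Because the ceiling (14) lies below the market-clearing price, it is binding.
At p = 14: qd = 249 - 8·14 = 137 and qs = 14 - 3 = 11.
Only 11 units reach the market. On the demand curve, the marginal buyer's willingness to pay at q = 11 is (249 - 11)/8 = 29.75.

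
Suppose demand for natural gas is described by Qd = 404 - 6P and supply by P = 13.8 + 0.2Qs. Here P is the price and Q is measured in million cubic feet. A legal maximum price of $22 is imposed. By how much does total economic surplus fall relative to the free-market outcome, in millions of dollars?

2021.25

Rearranging supply gives Qs = 5P - 69. Without the control the market clears where 404 - 6P = 5P - 69, i.e. P* = 43 and Q* = 146.
The ceiling of 22 is below the equilibrium price 43, so it binds.
At P = 22: Qd = 404 - 6·22 = 272 and Qs = 5·22 - 69 = 41.
Quantity traded falls to 41. At Q = 41 the demand price is (404 - 41)/6 = 60.5 and the supply price is (69 + 41)/5 = 22.
Deadweight loss = ½ · (60.5 - 22) · (146 - 41) = ½ · 38.5 · 105 = 2021.25.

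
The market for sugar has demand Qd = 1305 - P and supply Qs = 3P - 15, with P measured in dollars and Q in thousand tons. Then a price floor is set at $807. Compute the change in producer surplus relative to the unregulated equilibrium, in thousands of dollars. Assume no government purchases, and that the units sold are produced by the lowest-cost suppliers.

Setting quantity demanded equal to quantity supplied, 1305 - P = 3P - 15, gives P* = 330 and Q* = 975.
Because the floor (807) lies above the market-clearing price, it is binding.
At P = 807: Qd = 1305 - 807 = 498 and Qs = 3·807 - 15 = 2406.
Producer surplus without the control is ½ · (330 - 5) · 975 = 158437.5.
With the floor, 498 units are sold at 807. The supply price at Q = 498 is 171, so PS = ½ · [(807 - 5) + (807 - 171)] · 498 = 358062.
Change in producer surplus = 358062 - 158437.5 = 199624.5.

199624.5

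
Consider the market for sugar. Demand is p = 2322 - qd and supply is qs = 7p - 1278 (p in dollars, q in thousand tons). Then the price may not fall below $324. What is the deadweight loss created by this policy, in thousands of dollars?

0

Rearranging demand gives qd = 2322 - p. Equilibrium: 2322 - p = 7p - 1278, so 3600 = 8p and p* = 450, q* = 1872.
The floor of 324 is below the equilibrium price 450, so it is not binding; the market clears at p* = 450, q* = 1872.
Since the control does not bind, no trades are prevented and deadweight loss is zero.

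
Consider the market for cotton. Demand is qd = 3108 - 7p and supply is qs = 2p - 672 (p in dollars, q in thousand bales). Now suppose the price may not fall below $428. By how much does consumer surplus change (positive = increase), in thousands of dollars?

-1120

Equilibrium: 3108 - 7p = 2p - 672, so 3780 = 9p and p* = 420, q* = 168.
The floor of 428 is above the equilibrium price 420, so it binds.
At p = 428: qd = 3108 - 7·428 = 112 and qs = 2·428 - 672 = 184.
Consumer surplus without the control is ½ · (444 - 420) · 168 = 2016.
With the floor, consumers buy 112 units at 428, so CS = ½ · (444 - 428) · 112 = 896.
Change in consumer surplus = 896 - 2016 = -1120.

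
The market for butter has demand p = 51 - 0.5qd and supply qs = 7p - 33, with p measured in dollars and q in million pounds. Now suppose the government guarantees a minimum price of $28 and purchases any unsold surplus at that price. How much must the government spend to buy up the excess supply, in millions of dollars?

Rearranging demand gives qd = 102 - 2p. Equilibrium: 102 - 2p = 7p - 33, so 135 = 9p and p* = 15, q* = 72.
Because the floor (28) lies above the market-clearing price, it is binding.
At p = 28: qd = 102 - 2·28 = 46 and qs = 7·28 - 33 = 163.
Surplus = qs - qd = 117.
Government expenditure = surplus × support price = 117 × 28 = 3276.

3276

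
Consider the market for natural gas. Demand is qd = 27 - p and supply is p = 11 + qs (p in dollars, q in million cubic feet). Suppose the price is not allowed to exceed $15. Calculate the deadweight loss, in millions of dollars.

16

Rearranging supply gives qs = p - 11. Setting quantity demanded equal to quantity supplied, 27 - p = p - 11, gives p* = 19 and q* = 8.
Since 15 < 19, the ceiling is binding.
At p = 15: qd = 27 - 15 = 12 and qs = 15 - 11 = 4.
Quantity traded falls to 4. At q = 4 the demand price is 27 - 4 = 23 and the supply price is 11 + 4 = 15.
Deadweight loss = ½ · (23 - 15) · (8 - 4) = ½ · 8 · 4 = 16.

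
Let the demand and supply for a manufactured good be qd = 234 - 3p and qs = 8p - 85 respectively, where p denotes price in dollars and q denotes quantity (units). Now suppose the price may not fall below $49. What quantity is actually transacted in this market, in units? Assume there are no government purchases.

Without the control the market clears where 234 - 3p = 8p - 85, i.e. p* = 29 and q* = 147.
Since 49 > 29, the floor is binding.
At p = 49: qd = 234 - 3·49 = 87 and qs = 8·49 - 85 = 307.
The quantity actually transacted is the short side, demand: 87.

87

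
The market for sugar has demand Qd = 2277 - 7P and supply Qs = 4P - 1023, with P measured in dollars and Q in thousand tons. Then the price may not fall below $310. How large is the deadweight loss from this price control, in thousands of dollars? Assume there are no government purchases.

962.5

Setting quantity demanded equal to quantity supplied, 2277 - 7P = 4P - 1023, gives P* = 300 and Q* = 177.
The floor of 310 is above the equilibrium price 300, so it binds.
At P = 310: Qd = 2277 - 7·310 = 107 and Qs = 4·310 - 1023 = 217.
Quantity traded falls to 107. At Q = 107 the demand price is (2277 - 107)/7 = 310 and the supply price is (1023 + 107)/4 = 282.5.
Deadweight loss = ½ · (310 - 282.5) · (177 - 107) = ½ · 27.5 · 70 = 962.5.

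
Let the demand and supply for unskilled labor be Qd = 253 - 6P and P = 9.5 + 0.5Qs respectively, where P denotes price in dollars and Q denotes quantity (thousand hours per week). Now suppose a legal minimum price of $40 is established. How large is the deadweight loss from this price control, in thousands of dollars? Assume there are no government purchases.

Rearranging supply gives Qs = 2P - 19. Equilibrium: 253 - 6P = 2P - 19, so 272 = 8P and P* = 34, Q* = 49.
Because the floor (40) lies above the market-clearing price, it is binding.
At P = 40: Qd = 253 - 6·40 = 13 and Qs = 2·40 - 19 = 61.
Quantity traded falls to 13. At Q = 13 the demand price is (253 - 13)/6 = 40 and the supply price is (19 + 13)/2 = 16.
Deadweight loss = ½ · (40 - 16) · (49 - 13) = ½ · 24 · 36 = 432.

432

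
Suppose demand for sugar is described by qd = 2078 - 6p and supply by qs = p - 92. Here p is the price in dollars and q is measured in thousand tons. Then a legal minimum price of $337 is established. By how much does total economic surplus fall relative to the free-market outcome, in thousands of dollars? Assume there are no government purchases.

15309

In a free market, 2078 - 6p = p - 92 gives the equilibrium p* = 310, q* = 218.
Because the floor (337) lies above the market-clearing price, it is binding.
At p = 337: qd = 2078 - 6·337 = 56 and qs = 337 - 92 = 245.
Quantity traded falls to 56. At q = 56 the demand price is (2078 - 56)/6 = 337 and the supply price is 92 + 56 = 148.
Deadweight loss = ½ · (337 - 148) · (218 - 56) = ½ · 189 · 162 = 15309.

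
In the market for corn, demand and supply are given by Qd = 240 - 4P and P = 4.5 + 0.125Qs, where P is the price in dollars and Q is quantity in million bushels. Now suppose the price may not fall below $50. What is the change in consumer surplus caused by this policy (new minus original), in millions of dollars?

Rearranging supply gives Qs = 8P - 36. Setting quantity demanded equal to quantity supplied, 240 - 4P = 8P - 36, gives P* = 23 and Q* = 148.
Because the floor (50) lies above the market-clearing price, it is binding.
At P = 50: Qd = 240 - 4·50 = 40 and Qs = 8·50 - 36 = 364.
Consumer surplus without the control is ½ · (60 - 23) · 148 = 2738.
With the floor, consumers buy 40 units at 50, so CS = ½ · (60 - 50) · 40 = 200.
Change in consumer surplus = 200 - 2738 = -2538.

-2538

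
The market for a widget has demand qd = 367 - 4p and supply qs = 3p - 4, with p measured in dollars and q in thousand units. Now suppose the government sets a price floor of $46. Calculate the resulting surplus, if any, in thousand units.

Without the control the market clears where 367 - 4p = 3p - 4, i.e. p* = 53 and q* = 155.
The floor of 46 is below the equilibrium price 53, so it is not binding; the market clears at p* = 53, q* = 155.
Since the control does not bind, there is no surplus.

0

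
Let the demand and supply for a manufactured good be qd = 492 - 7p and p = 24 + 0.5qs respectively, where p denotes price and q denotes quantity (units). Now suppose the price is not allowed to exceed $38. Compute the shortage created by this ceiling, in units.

Rearranging supply gives qs = 2p - 48. Setting quantity demanded equal to quantity supplied, 492 - 7p = 2p - 48, gives p* = 60 and q* = 72.
Because the ceiling (38) lies below the market-clearing price, it is binding.
At p = 38: qd = 492 - 7·38 = 226 and qs = 2·38 - 48 = 28.
Shortage = qd - qs = 226 - 28 = 198.

198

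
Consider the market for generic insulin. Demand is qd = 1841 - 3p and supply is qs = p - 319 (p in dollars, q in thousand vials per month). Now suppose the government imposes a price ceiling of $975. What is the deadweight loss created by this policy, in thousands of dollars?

0

Without the control the market clears where 1841 - 3p = p - 319, i.e. p* = 540 and q* = 221.
The ceiling of 975 is above the equilibrium price 540, so it is not binding; the market clears at p* = 540, q* = 221.
Since the control does not bind, no trades are prevented and deadweight loss is zero.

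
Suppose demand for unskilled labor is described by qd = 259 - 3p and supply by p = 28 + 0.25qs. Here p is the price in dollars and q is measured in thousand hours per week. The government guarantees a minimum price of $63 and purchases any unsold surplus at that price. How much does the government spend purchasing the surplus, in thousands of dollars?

Rearranging supply gives qs = 4p - 112. Equilibrium: 259 - 3p = 4p - 112, so 371 = 7p and p* = 53, q* = 100.
The floor of 63 is above the equilibrium price 53, so it binds.
At p = 63: qd = 259 - 3·63 = 70 and qs = 4·63 - 112 = 140.
Surplus = qs - qd = 70.
Government expenditure = surplus × support price = 70 × 63 = 4410.

4410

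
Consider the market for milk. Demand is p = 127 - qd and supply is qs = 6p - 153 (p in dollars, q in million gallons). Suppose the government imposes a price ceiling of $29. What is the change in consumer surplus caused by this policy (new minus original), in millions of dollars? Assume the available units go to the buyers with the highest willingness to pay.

Rearranging demand gives qd = 127 - p. Setting quantity demanded equal to quantity supplied, 127 - p = 6p - 153, gives p* = 40 and q* = 87.
The ceiling of 29 is below the equilibrium price 40, so it binds.
At p = 29: qd = 127 - 29 = 98 and qs = 6·29 - 153 = 21.
Consumer surplus without the control is ½ · (127 - 40) · 87 = 3784.5.
With the ceiling, 21 units are sold at 29 (assume they go to the highest-value buyers). The demand price at q = 21 is 106, so CS = ½ · [(127 - 29) + (106 - 29)] · 21 = 1837.5.
Change in consumer surplus = 1837.5 - 3784.5 = -1947.

-1947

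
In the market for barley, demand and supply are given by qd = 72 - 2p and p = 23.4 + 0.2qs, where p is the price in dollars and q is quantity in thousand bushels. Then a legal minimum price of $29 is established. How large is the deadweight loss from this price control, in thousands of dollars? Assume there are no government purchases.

Rearranging supply gives qs = 5p - 117. In a free market, 72 - 2p = 5p - 117 gives the equilibrium p* = 27, q* = 18.
The floor of 29 is above the equilibrium price 27, so it binds.
At p = 29: qd = 72 - 2·29 = 14 and qs = 5·29 - 117 = 28.
Quantity traded falls to 14. At q = 14 the demand price is (72 - 14)/2 = 29 and the supply price is (117 + 14)/5 = 26.2.
Deadweight loss = ½ · (29 - 26.2) · (18 - 14) = ½ · 2.8 · 4 = 5.6.

5.6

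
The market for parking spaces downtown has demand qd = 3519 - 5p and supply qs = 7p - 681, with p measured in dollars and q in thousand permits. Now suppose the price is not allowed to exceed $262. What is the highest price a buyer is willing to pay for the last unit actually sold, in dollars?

Equilibrium: 3519 - 5p = 7p - 681, so 4200 = 12p and p* = 350, q* = 1769.
Since 262 < 350, the ceiling is binding.
At p = 262: qd = 3519 - 5·262 = 2209 and qs = 7·262 - 681 = 1153.
Only 1153 units reach the market. On the demand curve, the marginal buyer's willingness to pay at q = 1153 is (3519 - 1153)/5 = 473.2.

473.2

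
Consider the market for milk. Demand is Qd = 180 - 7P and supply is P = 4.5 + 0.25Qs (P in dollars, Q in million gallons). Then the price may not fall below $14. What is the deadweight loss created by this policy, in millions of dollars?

Rearranging supply gives Qs = 4P - 18. Equilibrium: 180 - 7P = 4P - 18, so 198 = 11P and P* = 18, Q* = 54.
The floor of 14 is below the equilibrium price 18, so it is not binding; the market clears at P* = 18, Q* = 54.
Since the control does not bind, no trades are prevented and deadweight loss is zero.

0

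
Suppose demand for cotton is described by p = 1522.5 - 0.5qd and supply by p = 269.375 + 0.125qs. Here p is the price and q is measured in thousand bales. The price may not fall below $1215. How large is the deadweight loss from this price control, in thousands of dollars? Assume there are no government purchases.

603781.25

Rearranging demand gives qd = 3045 - 2p; rearranging supply gives qs = 8p - 2155. In a free market, 3045 - 2p = 8p - 2155 gives the equilibrium p* = 520, q* = 2005.
Since 1215 > 520, the floor is binding.
At p = 1215: qd = 3045 - 2·1215 = 615 and qs = 8·1215 - 2155 = 7565.
Quantity traded falls to 615. At q = 615 the demand price is (3045 - 615)/2 = 1215 and the supply price is (2155 + 615)/8 = 346.25.
Deadweight loss = ½ · (1215 - 346.25) · (2005 - 615) = ½ · 868.75 · 1390 = 603781.25.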